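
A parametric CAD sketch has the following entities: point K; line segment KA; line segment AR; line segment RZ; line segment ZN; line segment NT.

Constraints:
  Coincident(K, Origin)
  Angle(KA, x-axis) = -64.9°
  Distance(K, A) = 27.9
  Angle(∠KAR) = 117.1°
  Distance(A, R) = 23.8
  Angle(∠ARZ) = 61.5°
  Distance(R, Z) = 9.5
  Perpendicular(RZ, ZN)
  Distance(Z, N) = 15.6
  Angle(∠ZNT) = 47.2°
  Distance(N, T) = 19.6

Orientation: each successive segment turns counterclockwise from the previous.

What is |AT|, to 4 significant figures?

24.72

K is at the origin; KA runs at -64.9° with length 27.9, so A = (11.84, -25.27). ∠KAR = 117.1° gives AR at -2.000° from the x-axis; with |AR| = 23.8, R = (35.62, -26.10). ∠ARZ = 61.5° gives RZ at 116.5° from the x-axis; with |RZ| = 9.5, Z = (31.38, -17.59). The perpendicularity gives ZN at right angles to RZ, so ZN runs at -153.5°; with |ZN| = 15.6, N = (17.42, -24.55). ∠ZNT = 47.2° gives NT at -20.70° from the x-axis; with |NT| = 19.6, T = (35.76, -31.48). Then |AT| = |T − A| = 24.72.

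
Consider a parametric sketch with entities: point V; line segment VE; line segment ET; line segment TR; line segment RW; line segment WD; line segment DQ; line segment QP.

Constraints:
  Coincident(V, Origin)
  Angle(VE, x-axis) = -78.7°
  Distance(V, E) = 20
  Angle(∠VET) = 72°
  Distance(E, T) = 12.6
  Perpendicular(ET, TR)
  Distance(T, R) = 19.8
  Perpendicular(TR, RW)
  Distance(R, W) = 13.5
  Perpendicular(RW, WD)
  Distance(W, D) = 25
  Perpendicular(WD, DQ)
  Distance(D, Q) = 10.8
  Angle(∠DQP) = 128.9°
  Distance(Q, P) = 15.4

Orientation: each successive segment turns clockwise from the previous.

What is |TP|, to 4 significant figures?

9.728

V is at the origin; VE runs at -78.7° with length 20.0, so E = (3.919, -19.61). ∠VET = 72.0° gives ET at 173.3° from the x-axis; with |ET| = 12.6, T = (-8.595, -18.14). The perpendicularity gives TR at right angles to ET, so TR runs at 83.30°; with |TR| = 19.8, R = (-6.285, 1.523). The perpendicularity gives RW at right angles to TR, so RW runs at -6.700°; with |RW| = 13.5, W = (7.123, -0.05252). RW ⟂ WD, so WD runs at -96.70°; with |WD| = 25.0, D = (4.206, -24.88). WD is perpendicular to DQ, so DQ runs at 173.3°; with |DQ| = 10.8, Q = (-6.520, -23.62). ∠DQP = 128.9° gives QP at 122.2° from the x-axis; with |QP| = 15.4, P = (-14.73, -10.59). Then |TP| = |P − T| = 9.728.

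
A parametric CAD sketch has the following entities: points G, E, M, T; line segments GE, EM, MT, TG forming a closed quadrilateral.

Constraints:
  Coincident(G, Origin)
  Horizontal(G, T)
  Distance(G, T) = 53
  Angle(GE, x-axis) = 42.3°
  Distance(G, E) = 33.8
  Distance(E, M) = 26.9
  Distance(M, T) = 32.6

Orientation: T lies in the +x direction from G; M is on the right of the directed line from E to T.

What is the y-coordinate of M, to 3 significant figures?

-3.79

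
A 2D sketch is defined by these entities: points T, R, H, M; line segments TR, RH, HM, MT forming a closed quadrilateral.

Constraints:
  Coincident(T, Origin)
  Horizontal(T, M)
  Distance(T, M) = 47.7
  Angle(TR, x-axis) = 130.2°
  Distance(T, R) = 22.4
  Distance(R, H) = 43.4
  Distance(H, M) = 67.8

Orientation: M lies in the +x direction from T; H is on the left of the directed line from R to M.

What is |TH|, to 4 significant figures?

55.08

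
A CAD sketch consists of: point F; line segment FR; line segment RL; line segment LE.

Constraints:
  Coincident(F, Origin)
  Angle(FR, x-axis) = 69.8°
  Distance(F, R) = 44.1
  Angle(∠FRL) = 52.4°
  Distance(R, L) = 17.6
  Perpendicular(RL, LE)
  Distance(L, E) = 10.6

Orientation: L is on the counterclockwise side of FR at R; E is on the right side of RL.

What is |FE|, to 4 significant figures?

46.48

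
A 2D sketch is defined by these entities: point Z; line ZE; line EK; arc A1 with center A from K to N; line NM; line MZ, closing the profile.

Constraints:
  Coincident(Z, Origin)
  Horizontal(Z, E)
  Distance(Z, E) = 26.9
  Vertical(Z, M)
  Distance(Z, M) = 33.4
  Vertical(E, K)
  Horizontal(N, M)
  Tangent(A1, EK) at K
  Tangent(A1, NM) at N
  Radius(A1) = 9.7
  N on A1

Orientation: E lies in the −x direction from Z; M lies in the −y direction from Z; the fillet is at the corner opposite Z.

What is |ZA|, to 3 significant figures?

29.3

Z and M share the same x with |ZM| = 33.4 and M on the −y side, so M = (0.00, -33.4). The virtual corner opposite Z is at (-26.9, -33.4). Since A1 is tangent to EK there, AK ⟂ EK and A1 meets NM tangentially, so AN is at right angles to NM, with radius 9.7, so the center A sits 9.7 in from both sides at A = (-17.2, -23.7). Then |ZA| = |A − Z| = 29.3.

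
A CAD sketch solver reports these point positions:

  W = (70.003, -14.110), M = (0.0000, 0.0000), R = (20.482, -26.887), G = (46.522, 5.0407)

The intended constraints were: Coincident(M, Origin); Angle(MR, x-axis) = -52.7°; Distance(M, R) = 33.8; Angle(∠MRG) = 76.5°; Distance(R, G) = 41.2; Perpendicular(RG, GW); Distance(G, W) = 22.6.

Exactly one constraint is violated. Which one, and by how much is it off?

Distance(G, W) = 22.6 — off by 7.70.

M = (0.00, 0.00) ✓; MR at -52.70° ✓; |MR| = 33.80 ✓; ∠MRG = 76.50° ✓; |RG| = 41.20 ✓; ∠(RG, GW) = 90.00° ✓; |GW| = 30.30 ✗.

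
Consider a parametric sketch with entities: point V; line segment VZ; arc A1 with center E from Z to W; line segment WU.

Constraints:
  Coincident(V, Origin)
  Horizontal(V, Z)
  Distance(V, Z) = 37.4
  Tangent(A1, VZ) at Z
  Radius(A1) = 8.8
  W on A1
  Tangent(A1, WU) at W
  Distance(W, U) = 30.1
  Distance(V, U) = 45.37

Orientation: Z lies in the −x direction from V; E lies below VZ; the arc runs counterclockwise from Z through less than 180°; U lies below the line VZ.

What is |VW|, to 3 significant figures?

46.5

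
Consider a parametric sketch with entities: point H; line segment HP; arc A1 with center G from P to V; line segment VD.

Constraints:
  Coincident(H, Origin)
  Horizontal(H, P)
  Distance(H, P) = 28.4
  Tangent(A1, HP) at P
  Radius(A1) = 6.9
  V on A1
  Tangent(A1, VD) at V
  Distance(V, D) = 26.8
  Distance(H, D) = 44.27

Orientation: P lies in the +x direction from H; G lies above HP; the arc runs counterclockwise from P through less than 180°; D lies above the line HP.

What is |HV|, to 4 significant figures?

36.12

H is at the origin; HP is horizontal with |HP| = 28.4 and P on the +x side, so P = (28.40, 0.000). Since A1 is tangent to HP there, GP ⟂ HP, so G = P + (0, 6.9) = (28.40, 6.900). Since GV ⟂ VD (tangency), |GD| = √(6.9² + 26.8²) = 27.67 regardless of where V sits on A1. So D lies on both circle(H, 44.27) and circle(G, 27.67); the above-HP intersection is D = (27.66, 34.56). V is the foot of the tangent from D: V = (35.03, 8.798).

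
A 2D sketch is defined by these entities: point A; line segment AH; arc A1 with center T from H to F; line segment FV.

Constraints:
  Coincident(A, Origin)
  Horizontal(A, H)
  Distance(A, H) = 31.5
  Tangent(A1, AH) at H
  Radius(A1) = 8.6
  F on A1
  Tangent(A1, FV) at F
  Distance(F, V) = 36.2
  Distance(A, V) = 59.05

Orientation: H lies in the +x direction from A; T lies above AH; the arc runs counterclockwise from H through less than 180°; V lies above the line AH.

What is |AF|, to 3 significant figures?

41.1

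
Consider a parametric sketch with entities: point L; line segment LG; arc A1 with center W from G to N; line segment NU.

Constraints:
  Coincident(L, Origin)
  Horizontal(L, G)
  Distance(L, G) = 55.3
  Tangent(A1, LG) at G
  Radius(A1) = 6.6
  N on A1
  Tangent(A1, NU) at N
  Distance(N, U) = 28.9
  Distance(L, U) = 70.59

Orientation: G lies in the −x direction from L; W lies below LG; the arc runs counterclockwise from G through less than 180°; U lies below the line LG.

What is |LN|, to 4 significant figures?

62.27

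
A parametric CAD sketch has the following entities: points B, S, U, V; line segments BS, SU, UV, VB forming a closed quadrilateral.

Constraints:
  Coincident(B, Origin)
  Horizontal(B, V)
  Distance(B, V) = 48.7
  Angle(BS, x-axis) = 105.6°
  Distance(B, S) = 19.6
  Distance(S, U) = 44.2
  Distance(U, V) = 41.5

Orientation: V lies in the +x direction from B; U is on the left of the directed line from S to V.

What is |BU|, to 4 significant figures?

51.74

B is at the origin; B and V share the same y with |BV| = 48.7 and V in +x, so V = (48.7, 0). BS runs at 105.6° with |BS| = 19.6, so S = (-5.271, 18.88). U is determined by |SU| = 44.2 and |UV| = 41.5 together: it lies at the intersection of circle(S, 44.2) and circle(V, 41.5). With |SV| = 57.18, the foot of the radical line on SV is 30.61 from S and the perpendicular offset is √(44.2² − 30.61²) = 31.88. Taking the left-of-SV solution: U = (34.15, 38.87).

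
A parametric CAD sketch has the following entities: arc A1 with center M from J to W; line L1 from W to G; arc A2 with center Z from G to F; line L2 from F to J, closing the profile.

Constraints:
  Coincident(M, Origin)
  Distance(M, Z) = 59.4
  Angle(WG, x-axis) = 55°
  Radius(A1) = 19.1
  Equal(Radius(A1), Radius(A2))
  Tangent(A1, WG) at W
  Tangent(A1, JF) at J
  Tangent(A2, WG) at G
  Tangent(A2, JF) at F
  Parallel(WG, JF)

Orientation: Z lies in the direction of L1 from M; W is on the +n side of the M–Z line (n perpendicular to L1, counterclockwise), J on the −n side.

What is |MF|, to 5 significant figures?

62.395

The slot axis is L1's direction at 55.0°, so u = (cos 55.0°, sin 55.0°) = (0.57358, 0.81915) and n = (−sin 55.0°, cos 55.0°) = (-0.81915, 0.57358). M is at the origin and Z lies 59.4 along u from M, so Z = 59.4·u = (34.070, 48.658). Tangency of A1 to both parallel lines with radius 19.1 puts W and J at M ± 19.1·n: W = (-15.646, 10.955), J = (15.646, -10.955). Equal radii place G and F the same way about Z: G = Z + 19.1·n = (18.425, 59.613), F = Z − 19.1·n = (49.716, 37.702). Then |MF| = |F − M| = 62.395.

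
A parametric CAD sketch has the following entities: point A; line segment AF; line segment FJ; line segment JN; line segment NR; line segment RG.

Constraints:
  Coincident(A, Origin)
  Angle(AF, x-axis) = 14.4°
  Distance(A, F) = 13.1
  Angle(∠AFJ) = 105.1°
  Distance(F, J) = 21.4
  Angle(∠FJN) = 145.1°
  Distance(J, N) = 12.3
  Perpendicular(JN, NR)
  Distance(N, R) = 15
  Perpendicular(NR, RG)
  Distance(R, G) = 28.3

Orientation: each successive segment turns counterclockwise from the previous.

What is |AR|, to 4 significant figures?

27.16

A is at the origin; AF runs at 14.4° with length 13.1, so F = (12.69, 3.258). ∠AFJ = 105.1° gives FJ at 89.30° from the x-axis; with |FJ| = 21.4, J = (12.95, 24.66). ∠FJN = 145.1° gives JN at 124.2° from the x-axis; with |JN| = 12.3, N = (6.036, 34.83). JN ⟂ NR, so NR runs at -145.8°; with |NR| = 15.0, R = (-6.370, 26.40). Then |AR| = |R − A| = 27.16.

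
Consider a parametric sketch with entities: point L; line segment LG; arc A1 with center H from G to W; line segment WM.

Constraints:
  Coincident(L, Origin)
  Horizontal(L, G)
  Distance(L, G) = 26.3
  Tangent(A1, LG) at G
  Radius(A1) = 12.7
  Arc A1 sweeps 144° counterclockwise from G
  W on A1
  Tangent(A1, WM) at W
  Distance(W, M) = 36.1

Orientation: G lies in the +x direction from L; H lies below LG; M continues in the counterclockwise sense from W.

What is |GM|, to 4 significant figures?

49.25

On A1, G sits at bearing 90° from H; a 144° counterclockwise sweep puts W at bearing 234°, so W = H + 12.7·(cos 234°, sin 234°) = (18.84, -22.97). Tangency of A1 to WM means the radius HW is perpendicular to WM, so WM runs along (−sin 234°, cos 234°); with |WM| = 36.1, M = (48.04, -44.19). Then |GM| = |M − G| = 49.25.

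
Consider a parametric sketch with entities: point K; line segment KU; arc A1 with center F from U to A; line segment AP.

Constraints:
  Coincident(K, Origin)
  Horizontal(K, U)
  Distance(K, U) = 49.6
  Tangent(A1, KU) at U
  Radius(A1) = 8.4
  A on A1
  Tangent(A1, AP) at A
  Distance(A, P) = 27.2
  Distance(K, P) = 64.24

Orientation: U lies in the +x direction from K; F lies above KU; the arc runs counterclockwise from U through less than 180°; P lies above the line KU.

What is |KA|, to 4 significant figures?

58.70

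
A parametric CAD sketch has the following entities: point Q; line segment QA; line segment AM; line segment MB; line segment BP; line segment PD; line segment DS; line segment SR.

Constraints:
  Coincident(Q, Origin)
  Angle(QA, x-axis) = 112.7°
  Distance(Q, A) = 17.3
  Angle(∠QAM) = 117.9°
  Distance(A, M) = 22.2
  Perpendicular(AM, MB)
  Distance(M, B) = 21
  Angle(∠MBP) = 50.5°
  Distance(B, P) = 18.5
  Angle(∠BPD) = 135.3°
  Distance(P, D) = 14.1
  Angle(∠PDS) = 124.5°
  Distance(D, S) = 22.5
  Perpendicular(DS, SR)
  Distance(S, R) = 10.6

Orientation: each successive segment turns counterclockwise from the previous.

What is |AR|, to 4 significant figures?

32.53

∠PDS = 124.5° gives DS at 134.5° from the x-axis; with |DS| = 22.5, S = (-28.49, 37.37). The perpendicularity gives SR at right angles to DS, so SR runs at -135.5°; with |SR| = 10.6, R = (-36.05, 29.94). Then |AR| = |R − A| = 32.53.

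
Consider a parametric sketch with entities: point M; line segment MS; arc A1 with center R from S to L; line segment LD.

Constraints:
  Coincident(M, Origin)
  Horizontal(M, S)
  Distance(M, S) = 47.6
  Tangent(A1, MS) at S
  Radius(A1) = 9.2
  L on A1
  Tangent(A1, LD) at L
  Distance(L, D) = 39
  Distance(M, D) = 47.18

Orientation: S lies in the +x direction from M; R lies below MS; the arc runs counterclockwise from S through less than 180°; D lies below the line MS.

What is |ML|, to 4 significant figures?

39.58

Checks: |MS| = 47.60 ✓; |RL| = 9.200 ✓; ∠(RL, LD) = 90.00° ✓; |LD| = 39.00 ✓; |MD| = 47.18 ✓.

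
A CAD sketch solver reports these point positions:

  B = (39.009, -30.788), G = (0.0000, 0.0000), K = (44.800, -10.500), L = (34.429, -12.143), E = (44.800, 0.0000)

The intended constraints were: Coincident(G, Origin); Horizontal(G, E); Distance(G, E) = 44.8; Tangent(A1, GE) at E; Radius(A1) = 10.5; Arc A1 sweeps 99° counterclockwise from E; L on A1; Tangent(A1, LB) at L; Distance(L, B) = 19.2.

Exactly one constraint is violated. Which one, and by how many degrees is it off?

Tangent(A1, LB) at L — off by 4.80°.

G = (0.00, 0.00) ✓; G.y = 0.00, E.y = 0.00 ✓; |GE| = 44.80 ✓; ∠(KE, EG) = 90.00° ✓; |KE| = 10.50 ✓; bearing(K→L) − bearing(K→E) = 99.00° ✓; |KL| = 10.50 ✓; ∠(KL, LB) = 85.20° ✗; |LB| = 19.20 ✓.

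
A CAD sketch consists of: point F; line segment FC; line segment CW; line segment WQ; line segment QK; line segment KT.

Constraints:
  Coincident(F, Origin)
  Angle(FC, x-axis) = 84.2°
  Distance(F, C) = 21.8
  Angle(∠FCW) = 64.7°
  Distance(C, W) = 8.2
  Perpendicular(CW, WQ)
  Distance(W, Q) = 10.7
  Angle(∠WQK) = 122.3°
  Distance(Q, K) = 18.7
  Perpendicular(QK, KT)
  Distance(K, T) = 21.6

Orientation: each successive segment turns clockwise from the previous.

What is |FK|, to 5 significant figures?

16.951

F is at the origin; FC runs at 84.2° with length 21.8, so C = (2.2030, 21.688). ∠FCW = 64.7° gives CW at -31.100° from the x-axis; with |CW| = 8.2, W = (9.2244, 17.453). CW is perpendicular to WQ, so WQ runs at -121.10°; with |WQ| = 10.7, Q = (3.6975, 8.2908). ∠WQK = 122.3° gives QK at -178.80° from the x-axis; with |QK| = 18.7, K = (-14.998, 7.8991). Then |FK| = |K − F| = 16.951.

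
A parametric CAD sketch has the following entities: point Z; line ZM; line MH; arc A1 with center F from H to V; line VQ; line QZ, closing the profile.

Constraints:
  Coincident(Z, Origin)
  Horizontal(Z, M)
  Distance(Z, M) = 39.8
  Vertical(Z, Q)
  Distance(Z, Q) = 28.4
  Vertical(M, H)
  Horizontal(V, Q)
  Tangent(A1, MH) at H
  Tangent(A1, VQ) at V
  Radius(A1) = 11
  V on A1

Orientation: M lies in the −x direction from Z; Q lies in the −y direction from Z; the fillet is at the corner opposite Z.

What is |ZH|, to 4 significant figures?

43.44

Z is at the origin; Z and M share the same y with |ZM| = 39.8 and M on the −x side, so M = (-39.80, 0.000). ZQ is vertical with |ZQ| = 28.4 and Q on the −y side, so Q = (0.000, -28.40). The virtual corner opposite Z is at (-39.80, -28.40). Tangency of A1 to MH means the radius FH is perpendicular to MH and the tangent condition forces FV to be normal to VQ, with radius 11.0, so the center F sits 11.0 in from both sides at F = (-28.80, -17.40). That places the tangent points at H = (-39.80, -17.40) on MH and V = (-28.80, -28.40) on VQ. Then |ZH| = |H − Z| = 43.44.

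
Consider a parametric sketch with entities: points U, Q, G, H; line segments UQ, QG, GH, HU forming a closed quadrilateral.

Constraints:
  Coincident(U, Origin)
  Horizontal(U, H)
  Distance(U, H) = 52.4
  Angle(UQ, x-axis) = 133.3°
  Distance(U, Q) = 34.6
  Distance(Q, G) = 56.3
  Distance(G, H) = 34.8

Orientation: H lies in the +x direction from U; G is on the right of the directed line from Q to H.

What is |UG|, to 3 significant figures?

22.3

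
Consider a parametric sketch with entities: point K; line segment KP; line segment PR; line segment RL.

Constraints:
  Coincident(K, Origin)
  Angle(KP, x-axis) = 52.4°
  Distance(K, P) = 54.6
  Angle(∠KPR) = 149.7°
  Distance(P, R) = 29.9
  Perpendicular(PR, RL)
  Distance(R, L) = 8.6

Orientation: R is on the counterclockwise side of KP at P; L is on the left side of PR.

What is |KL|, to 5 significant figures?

79.337

K is at the origin; KP runs at 52.4° with length 54.6, so P = 54.6·(cos 52.4°, sin 52.4°) = (33.314, 43.259). ∠KPR = 149.7°, so PR runs at 52.4° + (180° − 149.7°) = 82.700° from the x-axis; with |PR| = 29.9, R = P + 29.9·(cos 82.700°, sin 82.700°) = (37.113, 72.917). The perpendicularity gives RL at right angles to PR; with |RL| = 8.6 on the left of PR, L = R + 8.6·(-0.99189, 0.12706) = (28.583, 74.009). Then |KL| = |L − K| = 79.337.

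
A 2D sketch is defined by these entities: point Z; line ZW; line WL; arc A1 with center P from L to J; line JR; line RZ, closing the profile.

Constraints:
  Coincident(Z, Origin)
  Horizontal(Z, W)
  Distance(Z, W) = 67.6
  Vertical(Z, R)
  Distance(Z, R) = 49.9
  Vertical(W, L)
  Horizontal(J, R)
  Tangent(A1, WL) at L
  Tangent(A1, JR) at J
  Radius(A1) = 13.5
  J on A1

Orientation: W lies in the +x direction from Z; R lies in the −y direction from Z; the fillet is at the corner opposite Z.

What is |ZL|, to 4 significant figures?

76.78

The virtual corner opposite Z is at (67.60, -49.90). Tangency of A1 to WL means the radius PL is perpendicular to WL and A1 meets JR tangentially, so PJ is at right angles to JR, with radius 13.5, so the center P sits 13.5 in from both sides at P = (54.10, -36.40). That places the tangent points at L = (67.60, -36.40) on WL and J = (54.10, -49.90) on JR. Then |ZL| = |L − Z| = 76.78.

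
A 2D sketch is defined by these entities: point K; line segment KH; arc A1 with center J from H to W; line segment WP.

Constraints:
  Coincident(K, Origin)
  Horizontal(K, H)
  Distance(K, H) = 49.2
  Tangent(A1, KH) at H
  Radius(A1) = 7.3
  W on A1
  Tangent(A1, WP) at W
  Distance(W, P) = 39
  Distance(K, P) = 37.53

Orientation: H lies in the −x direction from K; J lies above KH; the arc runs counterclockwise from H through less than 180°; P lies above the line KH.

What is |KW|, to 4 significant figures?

43.67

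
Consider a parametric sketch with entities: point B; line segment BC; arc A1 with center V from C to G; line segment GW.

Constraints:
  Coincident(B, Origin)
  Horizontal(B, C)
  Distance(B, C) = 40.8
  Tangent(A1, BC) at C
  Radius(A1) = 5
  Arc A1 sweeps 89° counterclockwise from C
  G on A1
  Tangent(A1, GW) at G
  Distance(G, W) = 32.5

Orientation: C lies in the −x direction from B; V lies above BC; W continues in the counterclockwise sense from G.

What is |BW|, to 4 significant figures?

51.39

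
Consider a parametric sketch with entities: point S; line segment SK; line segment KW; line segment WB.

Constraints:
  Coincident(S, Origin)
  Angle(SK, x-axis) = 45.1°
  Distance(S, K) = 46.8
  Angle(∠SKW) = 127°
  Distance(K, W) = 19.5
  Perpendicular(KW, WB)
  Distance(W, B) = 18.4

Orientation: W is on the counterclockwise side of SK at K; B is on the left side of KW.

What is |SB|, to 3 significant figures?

51.3

∠SKW = 127.0°, so KW runs at 45.1° + (180° − 127.0°) = 98.1° from the x-axis; with |KW| = 19.5, W = K + 19.5·(cos 98.1°, sin 98.1°) = (30.3, 52.5). KW ⟂ WB; with |WB| = 18.4 on the left of KW, B = W + 18.4·(-0.990, -0.141) = (12.1, 49.9). Then |SB| = |B − S| = 51.3.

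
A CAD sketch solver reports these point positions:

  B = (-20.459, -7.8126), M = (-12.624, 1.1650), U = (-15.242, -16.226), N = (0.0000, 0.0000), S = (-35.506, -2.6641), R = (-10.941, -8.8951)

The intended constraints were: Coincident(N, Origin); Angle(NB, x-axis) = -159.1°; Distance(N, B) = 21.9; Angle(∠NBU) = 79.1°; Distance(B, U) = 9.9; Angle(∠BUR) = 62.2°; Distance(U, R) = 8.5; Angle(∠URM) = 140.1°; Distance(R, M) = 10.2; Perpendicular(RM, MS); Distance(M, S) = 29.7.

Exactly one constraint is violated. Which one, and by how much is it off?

Distance(M, S) = 29.7 — off by 6.50.

N = (0.00, 0.00) ✓; NB at -159.1° ✓; |NB| = 21.90 ✓; ∠NBU = 79.10° ✓; |BU| = 9.900 ✓; ∠BUR = 62.20° ✓; |UR| = 8.499 ✓; ∠URM = 140.1° ✓; |RM| = 10.20 ✓; ∠(RM, MS) = 90.00° ✓; |MS| = 23.20 ✗.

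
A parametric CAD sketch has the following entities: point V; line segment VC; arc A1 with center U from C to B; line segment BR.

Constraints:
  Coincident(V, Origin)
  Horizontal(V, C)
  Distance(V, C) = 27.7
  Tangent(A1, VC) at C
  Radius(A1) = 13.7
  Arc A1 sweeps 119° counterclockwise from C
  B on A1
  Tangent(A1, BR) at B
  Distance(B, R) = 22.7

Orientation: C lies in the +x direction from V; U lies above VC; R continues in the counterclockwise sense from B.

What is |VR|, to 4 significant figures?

49.38

V is at the origin; VC is horizontal with |VC| = 27.7 and C on the +x side, so C = (27.70, 0.000). Tangency of A1 to VC means the radius UC is perpendicular to VC, so U = C + (0, 13.7) = (27.70, 13.70). On A1, C sits at bearing -90° from U; a 119° counterclockwise sweep puts B at bearing 29°, so B = U + 13.7·(cos 29°, sin 29°) = (39.68, 20.34). Tangency of A1 to BR means the radius UB is perpendicular to BR, so BR runs along (−sin 29°, cos 29°); with |BR| = 22.7, R = (28.68, 40.20). Then |VR| = |R − V| = 49.38.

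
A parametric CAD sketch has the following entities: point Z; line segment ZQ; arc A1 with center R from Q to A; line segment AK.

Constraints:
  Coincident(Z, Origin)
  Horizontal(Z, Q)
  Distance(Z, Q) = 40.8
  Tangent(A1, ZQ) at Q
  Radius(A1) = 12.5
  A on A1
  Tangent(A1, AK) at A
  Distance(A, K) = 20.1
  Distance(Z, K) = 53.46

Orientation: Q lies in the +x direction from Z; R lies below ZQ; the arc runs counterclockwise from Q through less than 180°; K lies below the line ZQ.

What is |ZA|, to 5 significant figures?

35.069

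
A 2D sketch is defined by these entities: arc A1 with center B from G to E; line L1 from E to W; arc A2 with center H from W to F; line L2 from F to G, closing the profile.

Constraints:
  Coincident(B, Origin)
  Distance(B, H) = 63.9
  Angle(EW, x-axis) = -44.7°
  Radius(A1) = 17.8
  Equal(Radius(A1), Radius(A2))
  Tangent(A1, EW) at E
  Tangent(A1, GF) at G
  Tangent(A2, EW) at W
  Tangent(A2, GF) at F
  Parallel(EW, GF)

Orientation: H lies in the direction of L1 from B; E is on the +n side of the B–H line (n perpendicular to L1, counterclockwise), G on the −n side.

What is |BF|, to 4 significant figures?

66.33

Tangency of A1 to both parallel lines with radius 17.8 puts E and G at B ± 17.8·n: E = (12.52, 12.65), G = (-12.52, -12.65). Equal radii place W and F the same way about H: W = H + 17.8·n = (57.94, -32.29), F = H − 17.8·n = (32.90, -57.60). Then |BF| = |F − B| = 66.33.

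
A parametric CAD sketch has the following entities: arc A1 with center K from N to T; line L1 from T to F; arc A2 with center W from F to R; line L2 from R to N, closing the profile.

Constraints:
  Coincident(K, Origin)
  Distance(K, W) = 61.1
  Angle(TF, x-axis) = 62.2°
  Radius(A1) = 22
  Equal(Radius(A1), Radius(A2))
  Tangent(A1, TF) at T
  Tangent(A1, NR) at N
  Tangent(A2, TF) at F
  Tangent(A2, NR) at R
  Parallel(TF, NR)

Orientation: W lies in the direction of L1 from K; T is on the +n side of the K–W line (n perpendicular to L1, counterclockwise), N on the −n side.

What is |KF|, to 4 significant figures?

64.94

The slot axis is L1's direction at 62.2°, so u = (cos 62.2°, sin 62.2°) = (0.4664, 0.8846) and n = (−sin 62.2°, cos 62.2°) = (-0.8846, 0.4664). K is at the origin and W lies 61.1 along u from K, so W = 61.1·u = (28.50, 54.05). Tangency of A1 to both parallel lines with radius 22.0 puts T and N at K ± 22.0·n: T = (-19.46, 10.26), N = (19.46, -10.26). Equal radii place F and R the same way about W: F = W + 22.0·n = (9.035, 64.31), R = W − 22.0·n = (47.96, 43.79). Then |KF| = |F − K| = 64.94.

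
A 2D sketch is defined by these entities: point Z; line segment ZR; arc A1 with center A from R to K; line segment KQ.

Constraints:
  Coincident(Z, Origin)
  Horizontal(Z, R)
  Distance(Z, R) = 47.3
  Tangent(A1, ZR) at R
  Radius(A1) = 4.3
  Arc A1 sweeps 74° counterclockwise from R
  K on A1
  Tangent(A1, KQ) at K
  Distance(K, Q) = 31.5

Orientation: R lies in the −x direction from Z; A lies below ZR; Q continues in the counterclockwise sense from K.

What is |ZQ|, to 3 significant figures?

68.8

Z is at the origin; ZR is horizontal with |ZR| = 47.3 and R on the −x side, so R = (-47.3, 0.00). Tangency of A1 to ZR means the radius AR is perpendicular to ZR, so A = R + (0, -4.3) = (-47.3, -4.30). On A1, R sits at bearing 90° from A; a 74° counterclockwise sweep puts K at bearing 164°, so K = A + 4.3·(cos 164°, sin 164°) = (-51.4, -3.11). Tangency of A1 to KQ means the radius AK is perpendicular to KQ, so KQ runs along (−sin 164°, cos 164°); with |KQ| = 31.5, Q = (-60.1, -33.4). Then |ZQ| = |Q − Z| = 68.8.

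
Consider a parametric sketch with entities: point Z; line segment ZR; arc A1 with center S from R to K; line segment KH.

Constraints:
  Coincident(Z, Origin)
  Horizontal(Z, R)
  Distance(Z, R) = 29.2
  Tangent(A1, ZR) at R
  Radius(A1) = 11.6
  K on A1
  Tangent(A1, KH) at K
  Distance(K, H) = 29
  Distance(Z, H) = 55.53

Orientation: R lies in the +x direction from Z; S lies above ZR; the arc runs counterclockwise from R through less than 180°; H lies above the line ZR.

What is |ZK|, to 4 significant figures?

42.80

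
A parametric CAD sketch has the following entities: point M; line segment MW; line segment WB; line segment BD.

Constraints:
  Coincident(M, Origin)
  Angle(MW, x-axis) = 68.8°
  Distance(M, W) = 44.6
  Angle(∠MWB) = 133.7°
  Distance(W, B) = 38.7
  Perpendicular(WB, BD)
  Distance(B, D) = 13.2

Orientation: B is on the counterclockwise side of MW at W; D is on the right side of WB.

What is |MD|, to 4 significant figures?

83.05

∠MWB = 133.7°, so WB runs at 68.8° + (180° − 133.7°) = 115.1° from the x-axis; with |WB| = 38.7, B = W + 38.7·(cos 115.1°, sin 115.1°) = (-0.2881, 76.63). The perpendicularity gives BD at right angles to WB; with |BD| = 13.2 on the right of WB, D = B + 13.2·(0.9056, 0.4242) = (11.67, 82.23). Then |MD| = |D − M| = 83.05.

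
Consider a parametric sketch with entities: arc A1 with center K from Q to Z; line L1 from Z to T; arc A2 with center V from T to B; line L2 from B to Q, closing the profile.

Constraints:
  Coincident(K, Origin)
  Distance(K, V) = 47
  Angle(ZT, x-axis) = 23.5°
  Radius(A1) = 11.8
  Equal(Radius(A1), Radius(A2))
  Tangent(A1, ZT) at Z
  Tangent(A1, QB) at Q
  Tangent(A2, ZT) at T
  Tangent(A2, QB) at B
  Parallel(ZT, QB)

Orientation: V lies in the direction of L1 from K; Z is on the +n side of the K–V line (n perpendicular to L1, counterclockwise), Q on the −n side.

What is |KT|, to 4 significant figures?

48.46

The slot axis is L1's direction at 23.5°, so u = (cos 23.5°, sin 23.5°) = (0.9171, 0.3987) and n = (−sin 23.5°, cos 23.5°) = (-0.3987, 0.9171). K is at the origin and V lies 47.0 along u from K, so V = 47.0·u = (43.10, 18.74). Tangency of A1 to both parallel lines with radius 11.8 puts Z and Q at K ± 11.8·n: Z = (-4.705, 10.82), Q = (4.705, -10.82). Equal radii place T and B the same way about V: T = V + 11.8·n = (38.40, 29.56), B = V − 11.8·n = (47.81, 7.920). Then |KT| = |T − K| = 48.46.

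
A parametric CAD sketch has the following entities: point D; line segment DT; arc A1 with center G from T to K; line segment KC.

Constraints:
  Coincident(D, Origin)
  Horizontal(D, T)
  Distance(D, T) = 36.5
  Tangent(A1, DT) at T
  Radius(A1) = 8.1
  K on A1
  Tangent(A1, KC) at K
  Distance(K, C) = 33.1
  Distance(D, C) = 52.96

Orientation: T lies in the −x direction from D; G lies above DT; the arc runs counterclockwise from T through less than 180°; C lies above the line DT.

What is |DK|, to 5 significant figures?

29.862

Checks: D = (0.00, 0.00) ✓; |GK| = 8.100 ✓; ∠(GK, KC) = 90.00° ✓; |KC| = 33.10 ✓; |DC| = 52.96 ✓.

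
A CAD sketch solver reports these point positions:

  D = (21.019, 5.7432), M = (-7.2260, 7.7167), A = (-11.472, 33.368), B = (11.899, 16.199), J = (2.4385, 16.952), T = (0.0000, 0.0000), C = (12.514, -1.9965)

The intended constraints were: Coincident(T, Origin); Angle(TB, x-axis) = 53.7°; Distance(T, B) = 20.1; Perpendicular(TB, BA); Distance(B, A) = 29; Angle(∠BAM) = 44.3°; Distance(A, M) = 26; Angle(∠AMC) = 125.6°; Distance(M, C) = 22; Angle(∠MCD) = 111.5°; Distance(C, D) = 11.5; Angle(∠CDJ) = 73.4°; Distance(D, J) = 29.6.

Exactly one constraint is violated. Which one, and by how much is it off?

Distance(D, J) = 29.6 — off by 7.90.

T = (0.00, 0.00) ✓; TB at 53.70° ✓; |TB| = 20.10 ✓; ∠(TB, BA) = 90.00° ✓; |BA| = 29.00 ✓; ∠BAM = 44.30° ✓; |AM| = 26.00 ✓; ∠AMC = 125.6° ✓; |MC| = 22.00 ✓; ∠MCD = 111.5° ✓; |CD| = 11.50 ✓; ∠CDJ = 73.40° ✓; |DJ| = 21.70 ✗.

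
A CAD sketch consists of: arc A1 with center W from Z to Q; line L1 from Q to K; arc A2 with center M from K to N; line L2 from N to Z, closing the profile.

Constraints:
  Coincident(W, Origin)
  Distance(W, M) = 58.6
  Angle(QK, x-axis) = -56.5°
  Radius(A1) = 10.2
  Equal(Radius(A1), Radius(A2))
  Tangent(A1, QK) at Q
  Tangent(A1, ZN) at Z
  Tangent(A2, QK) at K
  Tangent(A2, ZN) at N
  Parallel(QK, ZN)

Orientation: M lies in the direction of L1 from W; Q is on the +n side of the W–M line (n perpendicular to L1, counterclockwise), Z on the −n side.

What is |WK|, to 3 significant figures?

59.5

The slot axis is L1's direction at -56.5°, so u = (cos -56.5°, sin -56.5°) = (0.552, -0.834) and n = (−sin -56.5°, cos -56.5°) = (0.834, 0.552). W is at the origin and M lies 58.6 along u from W, so M = 58.6·u = (32.3, -48.9). Tangency of A1 to both parallel lines with radius 10.2 puts Q and Z at W ± 10.2·n: Q = (8.51, 5.63), Z = (-8.51, -5.63). Equal radii place K and N the same way about M: K = M + 10.2·n = (40.8, -43.2), N = M − 10.2·n = (23.8, -54.5). Then |WK| = |K − W| = 59.5.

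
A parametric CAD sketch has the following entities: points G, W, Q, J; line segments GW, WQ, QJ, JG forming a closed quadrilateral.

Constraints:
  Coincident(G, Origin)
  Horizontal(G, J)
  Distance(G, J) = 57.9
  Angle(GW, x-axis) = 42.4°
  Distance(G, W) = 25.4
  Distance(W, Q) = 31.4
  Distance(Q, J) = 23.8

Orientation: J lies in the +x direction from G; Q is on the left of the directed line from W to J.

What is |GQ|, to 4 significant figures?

54.51

G is at the origin; G and J share the same y with |GJ| = 57.9 and J in +x, so J = (57.9, 0). GW runs at 42.4° with |GW| = 25.4, so W = (18.76, 17.13). Q is determined by |WQ| = 31.4 and |QJ| = 23.8 together: it lies at the intersection of circle(W, 31.4) and circle(J, 23.8). With |WJ| = 42.73, the foot of the radical line on WJ is 26.27 from W and the perpendicular offset is √(31.4² − 26.27²) = 17.20. Taking the left-of-WJ solution: Q = (49.72, 22.35).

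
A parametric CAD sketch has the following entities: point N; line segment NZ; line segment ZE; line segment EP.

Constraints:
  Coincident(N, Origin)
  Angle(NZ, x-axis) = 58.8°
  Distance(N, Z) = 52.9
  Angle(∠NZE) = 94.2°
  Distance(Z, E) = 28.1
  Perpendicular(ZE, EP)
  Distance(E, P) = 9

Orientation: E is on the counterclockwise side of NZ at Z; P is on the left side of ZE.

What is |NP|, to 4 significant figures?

54.20

N is at the origin; NZ runs at 58.8° with length 52.9, so Z = 52.9·(cos 58.8°, sin 58.8°) = (27.40, 45.25). ∠NZE = 94.2°, so ZE runs at 58.8° + (180° − 94.2°) = 144.6° from the x-axis; with |ZE| = 28.1, E = Z + 28.1·(cos 144.6°, sin 144.6°) = (4.499, 61.53). ZE is perpendicular to EP; with |EP| = 9.0 on the left of ZE, P = E + 9.0·(-0.5793, -0.8151) = (-0.7150, 54.19). Then |NP| = |P − N| = 54.20.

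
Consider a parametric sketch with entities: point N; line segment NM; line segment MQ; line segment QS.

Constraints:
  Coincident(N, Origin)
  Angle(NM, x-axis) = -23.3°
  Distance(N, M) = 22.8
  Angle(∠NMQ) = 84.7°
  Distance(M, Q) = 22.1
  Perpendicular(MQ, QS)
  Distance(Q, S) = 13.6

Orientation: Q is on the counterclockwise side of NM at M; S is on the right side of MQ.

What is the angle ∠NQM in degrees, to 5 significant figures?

48.630°

N is at the origin; NM runs at -23.3° with length 22.8, so M = 22.8·(cos -23.3°, sin -23.3°) = (20.941, -9.0184). ∠NMQ = 84.7°, so MQ runs at -23.3° + (180° − 84.7°) = 72.000° from the x-axis; with |MQ| = 22.1, Q = M + 22.1·(cos 72.000°, sin 72.000°) = (27.770, 12.000). Then cos ∠NQM = QN·QM / (|QN||QM|), giving 48.630°.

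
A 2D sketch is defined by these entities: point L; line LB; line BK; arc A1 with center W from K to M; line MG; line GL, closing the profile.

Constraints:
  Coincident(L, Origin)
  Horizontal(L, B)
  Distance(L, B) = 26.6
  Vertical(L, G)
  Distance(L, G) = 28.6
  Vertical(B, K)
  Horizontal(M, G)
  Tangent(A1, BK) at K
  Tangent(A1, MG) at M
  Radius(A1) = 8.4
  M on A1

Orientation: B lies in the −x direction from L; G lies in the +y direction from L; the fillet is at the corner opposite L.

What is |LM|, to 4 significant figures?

33.90

L is at the origin; LB is horizontal with |LB| = 26.6 and B on the −x side, so B = (-26.60, 0.000). L and G share the same x with |LG| = 28.6 and G on the +y side, so G = (0.000, 28.60). The virtual corner opposite L is at (-26.60, 28.60). The tangent condition forces WK to be normal to BK and since A1 is tangent to MG there, WM ⟂ MG, with radius 8.4, so the center W sits 8.4 in from both sides at W = (-18.20, 20.20). That places the tangent points at K = (-26.60, 20.20) on BK and M = (-18.20, 28.60) on MG. Then |LM| = |M − L| = 33.90.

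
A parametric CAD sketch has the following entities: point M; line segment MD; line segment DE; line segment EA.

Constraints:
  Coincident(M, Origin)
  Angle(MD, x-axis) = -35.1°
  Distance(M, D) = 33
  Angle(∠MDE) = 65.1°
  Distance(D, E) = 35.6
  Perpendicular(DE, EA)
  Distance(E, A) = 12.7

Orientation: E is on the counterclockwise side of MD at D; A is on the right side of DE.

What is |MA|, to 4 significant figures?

47.84

∠MDE = 65.1°, so DE runs at -35.1° + (180° − 65.1°) = 79.80° from the x-axis; with |DE| = 35.6, E = D + 35.6·(cos 79.80°, sin 79.80°) = (33.30, 16.06). DE ⟂ EA; with |EA| = 12.7 on the right of DE, A = E + 12.7·(0.9842, -0.1771) = (45.80, 13.81). Then |MA| = |A − M| = 47.84.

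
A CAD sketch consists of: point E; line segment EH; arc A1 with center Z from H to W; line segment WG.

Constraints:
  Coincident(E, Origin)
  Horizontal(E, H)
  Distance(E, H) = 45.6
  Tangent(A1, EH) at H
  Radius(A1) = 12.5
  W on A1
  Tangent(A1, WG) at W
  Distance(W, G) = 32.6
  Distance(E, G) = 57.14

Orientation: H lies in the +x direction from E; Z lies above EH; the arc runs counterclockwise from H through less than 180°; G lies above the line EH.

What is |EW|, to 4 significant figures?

58.90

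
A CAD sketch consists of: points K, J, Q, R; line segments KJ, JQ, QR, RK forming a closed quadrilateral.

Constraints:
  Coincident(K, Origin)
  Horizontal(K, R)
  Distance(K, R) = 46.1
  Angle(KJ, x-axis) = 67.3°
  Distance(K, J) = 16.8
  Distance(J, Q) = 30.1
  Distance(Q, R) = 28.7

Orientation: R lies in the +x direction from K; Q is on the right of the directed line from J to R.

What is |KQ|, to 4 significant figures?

22.90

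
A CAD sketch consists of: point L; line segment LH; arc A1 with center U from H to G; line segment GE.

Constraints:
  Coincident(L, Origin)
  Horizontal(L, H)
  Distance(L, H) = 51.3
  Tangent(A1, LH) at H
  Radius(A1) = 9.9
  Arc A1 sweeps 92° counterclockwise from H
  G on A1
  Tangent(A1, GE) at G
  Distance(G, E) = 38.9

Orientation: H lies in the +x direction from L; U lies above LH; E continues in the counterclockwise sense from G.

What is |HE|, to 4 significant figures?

49.86

L is at the origin; L and H share the same y with |LH| = 51.3 and H on the +x side, so H = (51.30, 0.000). The tangent condition forces UH to be normal to LH, so U = H + (0, 9.9) = (51.30, 9.900). On A1, H sits at bearing -90° from U; a 92° counterclockwise sweep puts G at bearing 2°, so G = U + 9.9·(cos 2°, sin 2°) = (61.19, 10.25). The tangent condition forces UG to be normal to GE, so GE runs along (−sin 2°, cos 2°); with |GE| = 38.9, E = (59.84, 49.12). Then |HE| = |E − H| = 49.86.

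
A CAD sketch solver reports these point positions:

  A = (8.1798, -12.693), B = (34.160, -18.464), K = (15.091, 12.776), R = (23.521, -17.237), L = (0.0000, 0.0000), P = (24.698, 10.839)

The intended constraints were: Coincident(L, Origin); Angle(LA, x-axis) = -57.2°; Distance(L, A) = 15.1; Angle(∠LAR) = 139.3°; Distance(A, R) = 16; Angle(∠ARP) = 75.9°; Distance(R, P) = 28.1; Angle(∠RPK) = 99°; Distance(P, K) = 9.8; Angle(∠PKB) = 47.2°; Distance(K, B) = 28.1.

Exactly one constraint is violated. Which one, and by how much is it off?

Distance(K, B) = 28.1 — off by 8.50.

L = (0.00, 0.00) ✓; LA at -57.20° ✓; |LA| = 15.10 ✓; ∠LAR = 139.3° ✓; |AR| = 16.00 ✓; ∠ARP = 75.90° ✓; |RP| = 28.10 ✓; ∠RPK = 99.00° ✓; |PK| = 9.800 ✓; ∠PKB = 47.20° ✓; |KB| = 36.60 ✗.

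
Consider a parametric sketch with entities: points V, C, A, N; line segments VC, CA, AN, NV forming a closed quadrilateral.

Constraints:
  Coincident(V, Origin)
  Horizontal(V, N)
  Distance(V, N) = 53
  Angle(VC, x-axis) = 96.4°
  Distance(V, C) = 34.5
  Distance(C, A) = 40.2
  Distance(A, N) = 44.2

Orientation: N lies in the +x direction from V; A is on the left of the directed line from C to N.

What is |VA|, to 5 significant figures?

54.250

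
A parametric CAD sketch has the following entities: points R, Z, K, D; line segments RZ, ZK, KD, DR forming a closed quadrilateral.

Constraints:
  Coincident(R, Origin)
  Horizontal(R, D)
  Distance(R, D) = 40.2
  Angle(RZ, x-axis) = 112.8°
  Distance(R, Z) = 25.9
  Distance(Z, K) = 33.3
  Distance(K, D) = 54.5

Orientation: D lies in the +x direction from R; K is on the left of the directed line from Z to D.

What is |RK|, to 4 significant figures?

49.35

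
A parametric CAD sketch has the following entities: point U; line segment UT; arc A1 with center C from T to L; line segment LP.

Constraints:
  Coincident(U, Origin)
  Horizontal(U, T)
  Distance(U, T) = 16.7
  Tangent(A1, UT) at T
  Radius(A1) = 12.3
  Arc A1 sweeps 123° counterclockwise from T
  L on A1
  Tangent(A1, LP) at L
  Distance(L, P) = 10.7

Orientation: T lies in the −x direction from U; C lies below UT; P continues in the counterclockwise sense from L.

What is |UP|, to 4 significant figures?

35.09

U is at the origin; UT is horizontal with |UT| = 16.7 and T on the −x side, so T = (-16.70, 0.000). Tangency of A1 to UT means the radius CT is perpendicular to UT, so C = T + (0, -12.3) = (-16.70, -12.30). On A1, T sits at bearing 90° from C; a 123° counterclockwise sweep puts L at bearing 213°, so L = C + 12.3·(cos 213°, sin 213°) = (-27.02, -19.00). Since A1 is tangent to LP there, CL ⟂ LP, so LP runs along (−sin 213°, cos 213°); with |LP| = 10.7, P = (-21.19, -27.97). Then |UP| = |P − U| = 35.09.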